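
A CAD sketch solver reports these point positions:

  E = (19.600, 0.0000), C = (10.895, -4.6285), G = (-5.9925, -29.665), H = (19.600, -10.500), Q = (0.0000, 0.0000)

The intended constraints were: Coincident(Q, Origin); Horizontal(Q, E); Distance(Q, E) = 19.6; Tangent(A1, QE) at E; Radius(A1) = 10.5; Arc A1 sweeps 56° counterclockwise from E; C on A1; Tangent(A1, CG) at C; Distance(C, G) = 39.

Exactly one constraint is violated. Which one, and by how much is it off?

Distance(C, G) = 39 — off by 8.80.

Q = (0.00, 0.00) ✓; Q.y = 0.00, E.y = 0.00 ✓; |QE| = 19.60 ✓; ∠(HE, EQ) = 90.00° ✓; |HE| = 10.50 ✓; bearing(H→C) − bearing(H→E) = 56.00° ✓; |HC| = 10.50 ✓; ∠(HC, CG) = 90.00° ✓; |CG| = 30.20 ✗.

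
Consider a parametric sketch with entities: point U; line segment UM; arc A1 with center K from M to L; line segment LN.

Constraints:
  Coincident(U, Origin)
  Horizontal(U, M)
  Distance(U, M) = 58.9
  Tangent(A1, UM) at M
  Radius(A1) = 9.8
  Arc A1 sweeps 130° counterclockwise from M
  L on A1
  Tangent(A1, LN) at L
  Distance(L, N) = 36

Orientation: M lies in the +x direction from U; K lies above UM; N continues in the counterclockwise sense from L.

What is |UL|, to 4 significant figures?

68.33

U is at the origin; UM is horizontal with |UM| = 58.9 and M on the +x side, so M = (58.90, 0.000). Since A1 is tangent to UM there, KM ⟂ UM, so K = M + (0, 9.8) = (58.90, 9.800). On A1, M sits at bearing -90° from K; a 130° counterclockwise sweep puts L at bearing 40°, so L = K + 9.8·(cos 40°, sin 40°) = (66.41, 16.10). Then |UL| = |L − U| = 68.33.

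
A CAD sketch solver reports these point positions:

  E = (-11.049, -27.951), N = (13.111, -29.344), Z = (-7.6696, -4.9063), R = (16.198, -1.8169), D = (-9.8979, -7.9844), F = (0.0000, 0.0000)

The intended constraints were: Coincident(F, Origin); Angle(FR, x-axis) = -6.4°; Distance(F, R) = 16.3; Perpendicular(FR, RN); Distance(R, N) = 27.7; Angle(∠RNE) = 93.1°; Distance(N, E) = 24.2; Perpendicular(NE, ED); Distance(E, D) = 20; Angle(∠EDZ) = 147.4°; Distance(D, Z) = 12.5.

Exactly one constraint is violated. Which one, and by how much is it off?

Distance(D, Z) = 12.5 — off by 8.70.

F = (0.00, 0.00) ✓; FR at -6.400° ✓; |FR| = 16.30 ✓; ∠(FR, RN) = 90.00° ✓; |RN| = 27.70 ✓; ∠RNE = 93.10° ✓; |NE| = 24.20 ✓; ∠(NE, ED) = 90.00° ✓; |ED| = 20.00 ✓; ∠EDZ = 147.4° ✓; |DZ| = 3.800 ✗.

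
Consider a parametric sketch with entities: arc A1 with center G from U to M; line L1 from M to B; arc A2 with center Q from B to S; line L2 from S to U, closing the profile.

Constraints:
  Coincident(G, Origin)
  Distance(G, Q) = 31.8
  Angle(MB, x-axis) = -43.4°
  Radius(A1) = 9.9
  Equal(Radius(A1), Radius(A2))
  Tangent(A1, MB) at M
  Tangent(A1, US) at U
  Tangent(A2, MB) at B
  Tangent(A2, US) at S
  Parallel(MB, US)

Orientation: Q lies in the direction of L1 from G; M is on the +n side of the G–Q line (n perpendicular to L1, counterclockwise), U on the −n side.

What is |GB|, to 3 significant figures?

33.3

Tangency of A1 to both parallel lines with radius 9.9 puts M and U at G ± 9.9·n: M = (6.80, 7.19), U = (-6.80, -7.19). Equal radii place B and S the same way about Q: B = Q + 9.9·n = (29.9, -14.7), S = Q − 9.9·n = (16.3, -29.0). Then |GB| = |B − G| = 33.3.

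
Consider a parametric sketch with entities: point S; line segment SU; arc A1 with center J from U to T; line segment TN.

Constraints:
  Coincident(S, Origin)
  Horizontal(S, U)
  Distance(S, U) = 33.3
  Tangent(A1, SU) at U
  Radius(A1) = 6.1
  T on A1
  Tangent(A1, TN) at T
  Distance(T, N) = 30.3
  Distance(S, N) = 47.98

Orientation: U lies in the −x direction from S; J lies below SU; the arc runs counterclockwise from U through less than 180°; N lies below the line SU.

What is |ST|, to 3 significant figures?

39.9

S is at the origin; SU is horizontal with |SU| = 33.3 and U on the −x side, so U = (-33.3, 0.00). The tangent condition forces JU to be normal to SU, so J = U + (0, -6.1) = (-33.3, -6.10). Since JT ⟂ TN (tangency), |JN| = √(6.1² + 30.3²) = 30.9 regardless of where T sits on A1. So N lies on both circle(S, 47.98) and circle(J, 30.9); the below-SU intersection is N = (-30.7, -36.9). T is the foot of the tangent from N: T = (-39.2, -7.81).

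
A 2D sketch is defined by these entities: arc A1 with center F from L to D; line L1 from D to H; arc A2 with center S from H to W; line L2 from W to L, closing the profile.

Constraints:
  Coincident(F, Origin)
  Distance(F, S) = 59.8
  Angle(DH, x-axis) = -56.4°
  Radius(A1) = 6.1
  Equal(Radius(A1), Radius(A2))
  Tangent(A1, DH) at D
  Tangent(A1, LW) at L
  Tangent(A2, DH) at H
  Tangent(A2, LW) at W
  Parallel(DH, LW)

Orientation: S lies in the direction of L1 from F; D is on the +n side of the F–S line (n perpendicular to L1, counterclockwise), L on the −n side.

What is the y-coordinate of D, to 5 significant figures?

3.3757

The slot axis is L1's direction at -56.4°, so u = (cos -56.4°, sin -56.4°) = (0.55339, -0.83292) and n = (−sin -56.4°, cos -56.4°) = (0.83292, 0.55339). F is at the origin and S lies 59.8 along u from F, so S = 59.8·u = (33.093, -49.809). Tangency of A1 to both parallel lines with radius 6.1 puts D and L at F ± 6.1·n: D = (5.0808, 3.3757), L = (-5.0808, -3.3757). So D.y = 3.3757.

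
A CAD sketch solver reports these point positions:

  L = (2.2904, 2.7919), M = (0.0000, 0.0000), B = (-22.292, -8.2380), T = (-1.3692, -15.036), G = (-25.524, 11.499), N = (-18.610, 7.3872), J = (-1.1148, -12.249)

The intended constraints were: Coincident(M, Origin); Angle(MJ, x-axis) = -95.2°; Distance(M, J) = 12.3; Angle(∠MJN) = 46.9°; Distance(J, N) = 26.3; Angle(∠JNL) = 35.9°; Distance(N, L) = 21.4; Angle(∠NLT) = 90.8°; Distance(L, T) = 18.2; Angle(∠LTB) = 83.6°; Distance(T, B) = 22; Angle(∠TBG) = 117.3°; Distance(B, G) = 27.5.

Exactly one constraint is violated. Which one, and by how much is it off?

Distance(B, G) = 27.5 — off by 7.50.

M = (0.00, 0.00) ✓; MJ at -95.20° ✓; |MJ| = 12.30 ✓; ∠MJN = 46.90° ✓; |JN| = 26.30 ✓; ∠JNL = 35.90° ✓; |NL| = 21.40 ✓; ∠NLT = 90.80° ✓; |LT| = 18.20 ✓; ∠LTB = 83.60° ✓; |TB| = 22.00 ✓; ∠TBG = 117.3° ✓; |BG| = 20.00 ✗.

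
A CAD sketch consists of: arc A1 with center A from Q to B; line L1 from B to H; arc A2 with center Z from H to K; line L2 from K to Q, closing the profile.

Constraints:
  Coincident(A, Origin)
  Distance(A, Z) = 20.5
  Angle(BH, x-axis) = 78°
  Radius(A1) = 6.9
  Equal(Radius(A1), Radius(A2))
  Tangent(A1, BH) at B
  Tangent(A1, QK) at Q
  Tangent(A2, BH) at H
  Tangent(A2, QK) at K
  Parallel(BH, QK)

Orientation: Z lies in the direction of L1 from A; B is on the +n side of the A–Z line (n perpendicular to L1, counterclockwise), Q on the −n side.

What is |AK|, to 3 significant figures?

21.6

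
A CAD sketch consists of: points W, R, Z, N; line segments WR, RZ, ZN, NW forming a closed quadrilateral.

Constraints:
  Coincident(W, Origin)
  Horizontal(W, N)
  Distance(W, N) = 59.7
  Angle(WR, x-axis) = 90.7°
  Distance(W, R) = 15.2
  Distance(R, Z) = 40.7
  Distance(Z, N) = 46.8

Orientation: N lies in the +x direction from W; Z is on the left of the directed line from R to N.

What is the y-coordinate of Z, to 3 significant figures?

38.5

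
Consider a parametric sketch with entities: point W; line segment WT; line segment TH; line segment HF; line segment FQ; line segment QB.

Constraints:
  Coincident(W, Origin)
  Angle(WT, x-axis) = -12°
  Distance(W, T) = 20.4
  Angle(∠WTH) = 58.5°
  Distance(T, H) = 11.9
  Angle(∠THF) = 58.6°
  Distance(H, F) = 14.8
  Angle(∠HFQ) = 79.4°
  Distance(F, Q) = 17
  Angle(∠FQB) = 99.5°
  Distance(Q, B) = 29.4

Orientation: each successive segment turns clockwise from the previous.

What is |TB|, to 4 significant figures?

24.66

∠HFQ = 79.4° gives FQ at 4.500° from the x-axis; with |FQ| = 17.0, Q = (24.85, 2.749). ∠FQB = 99.5° gives QB at -76.00° from the x-axis; with |QB| = 29.4, B = (31.97, -25.78). Then |TB| = |B − T| = 24.66.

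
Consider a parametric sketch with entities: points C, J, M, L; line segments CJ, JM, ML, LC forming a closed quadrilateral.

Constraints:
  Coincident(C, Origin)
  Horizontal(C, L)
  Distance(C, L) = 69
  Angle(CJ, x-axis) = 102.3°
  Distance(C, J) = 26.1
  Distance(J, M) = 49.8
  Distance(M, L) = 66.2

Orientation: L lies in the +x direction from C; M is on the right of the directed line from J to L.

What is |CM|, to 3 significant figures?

23.7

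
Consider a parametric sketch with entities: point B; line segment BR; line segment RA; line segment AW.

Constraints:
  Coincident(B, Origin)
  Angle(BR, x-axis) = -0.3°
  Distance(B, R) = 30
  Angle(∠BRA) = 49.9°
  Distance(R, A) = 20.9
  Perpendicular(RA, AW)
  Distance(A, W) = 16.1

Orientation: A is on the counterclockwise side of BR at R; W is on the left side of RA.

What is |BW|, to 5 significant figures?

7.0267

∠BRA = 49.9°, so RA runs at -0.3° + (180° − 49.9°) = 129.80° from the x-axis; with |RA| = 20.9, A = R + 20.9·(cos 129.80°, sin 129.80°) = (16.621, 15.900). RA is perpendicular to AW; with |AW| = 16.1 on the left of RA, W = A + 16.1·(-0.76828, -0.64011) = (4.2519, 5.5943). Then |BW| = |W − B| = 7.0267.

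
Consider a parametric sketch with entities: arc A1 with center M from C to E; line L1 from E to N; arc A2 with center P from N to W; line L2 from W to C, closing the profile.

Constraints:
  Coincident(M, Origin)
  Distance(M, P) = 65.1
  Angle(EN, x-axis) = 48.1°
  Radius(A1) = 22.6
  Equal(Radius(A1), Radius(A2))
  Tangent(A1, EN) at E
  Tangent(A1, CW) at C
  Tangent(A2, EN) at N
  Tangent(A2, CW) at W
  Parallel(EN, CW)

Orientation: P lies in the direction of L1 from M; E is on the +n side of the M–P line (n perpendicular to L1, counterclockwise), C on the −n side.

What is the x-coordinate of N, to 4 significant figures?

26.65

The slot axis is L1's direction at 48.1°, so u = (cos 48.1°, sin 48.1°) = (0.6678, 0.7443) and n = (−sin 48.1°, cos 48.1°) = (-0.7443, 0.6678). M is at the origin and P lies 65.1 along u from M, so P = 65.1·u = (43.48, 48.45). Tangency of A1 to both parallel lines with radius 22.6 puts E and C at M ± 22.6·n: E = (-16.82, 15.09), C = (16.82, -15.09). Equal radii place N and W the same way about P: N = P + 22.6·n = (26.65, 63.55), W = P − 22.6·n = (60.30, 33.36). So N.x = 26.65.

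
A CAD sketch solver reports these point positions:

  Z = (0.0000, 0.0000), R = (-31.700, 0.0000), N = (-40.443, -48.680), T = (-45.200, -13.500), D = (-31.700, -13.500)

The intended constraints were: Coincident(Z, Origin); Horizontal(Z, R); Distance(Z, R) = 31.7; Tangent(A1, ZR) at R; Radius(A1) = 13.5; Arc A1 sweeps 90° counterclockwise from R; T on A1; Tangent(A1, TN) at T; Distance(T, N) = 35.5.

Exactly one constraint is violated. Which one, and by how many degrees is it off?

Tangent(A1, TN) at T — off by 7.70°.

Z = (0.00, 0.00) ✓; Z.y = 0.00, R.y = 0.00 ✓; |ZR| = 31.70 ✓; ∠(DR, RZ) = 90.00° ✓; |DR| = 13.50 ✓; bearing(D→T) − bearing(D→R) = 90.00° ✓; |DT| = 13.50 ✓; ∠(DT, TN) = 82.30° ✗; |TN| = 35.50 ✓.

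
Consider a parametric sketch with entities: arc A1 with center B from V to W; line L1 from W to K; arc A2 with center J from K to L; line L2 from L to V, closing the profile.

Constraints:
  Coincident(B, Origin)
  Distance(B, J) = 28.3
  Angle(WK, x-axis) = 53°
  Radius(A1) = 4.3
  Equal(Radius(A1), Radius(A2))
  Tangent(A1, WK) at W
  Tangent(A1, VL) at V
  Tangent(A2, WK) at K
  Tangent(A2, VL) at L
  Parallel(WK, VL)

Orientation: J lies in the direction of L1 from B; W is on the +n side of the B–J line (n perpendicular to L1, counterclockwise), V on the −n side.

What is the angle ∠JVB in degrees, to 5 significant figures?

81.360°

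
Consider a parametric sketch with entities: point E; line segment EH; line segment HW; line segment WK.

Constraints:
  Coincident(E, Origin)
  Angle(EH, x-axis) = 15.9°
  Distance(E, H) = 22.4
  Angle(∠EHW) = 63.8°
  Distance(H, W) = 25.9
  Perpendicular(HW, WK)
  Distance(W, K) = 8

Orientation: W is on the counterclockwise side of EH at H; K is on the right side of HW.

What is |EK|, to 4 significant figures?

32.34

E is at the origin; EH runs at 15.9° with length 22.4, so H = 22.4·(cos 15.9°, sin 15.9°) = (21.54, 6.137). ∠EHW = 63.8°, so HW runs at 15.9° + (180° − 63.8°) = 132.1° from the x-axis; with |HW| = 25.9, W = H + 25.9·(cos 132.1°, sin 132.1°) = (4.179, 25.35). HW ⟂ WK; with |WK| = 8.0 on the right of HW, K = W + 8.0·(0.7420, 0.6704) = (10.11, 30.72). Then |EK| = |K − E| = 32.34.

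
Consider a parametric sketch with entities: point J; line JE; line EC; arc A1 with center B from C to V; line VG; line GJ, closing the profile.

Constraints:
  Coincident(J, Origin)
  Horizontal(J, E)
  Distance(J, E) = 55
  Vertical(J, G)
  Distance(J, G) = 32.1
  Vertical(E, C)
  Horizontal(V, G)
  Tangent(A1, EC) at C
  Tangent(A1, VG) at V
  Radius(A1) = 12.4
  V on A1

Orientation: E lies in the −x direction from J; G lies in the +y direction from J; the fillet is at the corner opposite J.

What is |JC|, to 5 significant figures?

58.422

J is at the origin; JE is horizontal with |JE| = 55.0 and E on the −x side, so E = (-55.000, 0.0000). J and G share the same x with |JG| = 32.1 and G on the +y side, so G = (0.0000, 32.100). The virtual corner opposite J is at (-55.000, 32.100). Tangency of A1 to EC means the radius BC is perpendicular to EC and A1 meets VG tangentially, so BV is at right angles to VG, with radius 12.4, so the center B sits 12.4 in from both sides at B = (-42.600, 19.700). That places the tangent points at C = (-55.000, 19.700) on EC and V = (-42.600, 32.100) on VG. Then |JC| = |C − J| = 58.422.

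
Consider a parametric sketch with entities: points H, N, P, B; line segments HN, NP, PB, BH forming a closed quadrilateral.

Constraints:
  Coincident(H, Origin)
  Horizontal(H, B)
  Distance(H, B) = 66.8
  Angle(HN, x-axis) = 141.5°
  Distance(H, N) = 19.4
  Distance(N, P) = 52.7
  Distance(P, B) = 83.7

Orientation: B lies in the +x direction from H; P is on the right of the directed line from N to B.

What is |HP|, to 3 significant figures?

40.5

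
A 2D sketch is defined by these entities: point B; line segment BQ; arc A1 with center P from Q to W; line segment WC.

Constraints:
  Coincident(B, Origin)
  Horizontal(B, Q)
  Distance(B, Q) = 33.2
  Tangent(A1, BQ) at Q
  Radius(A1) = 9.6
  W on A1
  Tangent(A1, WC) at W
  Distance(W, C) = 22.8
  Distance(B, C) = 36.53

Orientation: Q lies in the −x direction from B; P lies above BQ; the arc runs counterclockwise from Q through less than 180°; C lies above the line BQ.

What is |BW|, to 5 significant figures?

25.054

B is at the origin; B and Q share the same y with |BQ| = 33.2 and Q on the −x side, so Q = (-33.200, 0.0000). Since A1 is tangent to BQ there, PQ ⟂ BQ, so P = Q + (0, 9.6) = (-33.200, 9.6000). Since PW ⟂ WC (tangency), |PC| = √(9.6² + 22.8²) = 24.739 regardless of where W sits on A1. So C lies on both circle(B, 36.53) and circle(P, 24.739); the above-BQ intersection is C = (-20.036, 30.545). W is the foot of the tangent from C: W = (-23.727, 8.0459).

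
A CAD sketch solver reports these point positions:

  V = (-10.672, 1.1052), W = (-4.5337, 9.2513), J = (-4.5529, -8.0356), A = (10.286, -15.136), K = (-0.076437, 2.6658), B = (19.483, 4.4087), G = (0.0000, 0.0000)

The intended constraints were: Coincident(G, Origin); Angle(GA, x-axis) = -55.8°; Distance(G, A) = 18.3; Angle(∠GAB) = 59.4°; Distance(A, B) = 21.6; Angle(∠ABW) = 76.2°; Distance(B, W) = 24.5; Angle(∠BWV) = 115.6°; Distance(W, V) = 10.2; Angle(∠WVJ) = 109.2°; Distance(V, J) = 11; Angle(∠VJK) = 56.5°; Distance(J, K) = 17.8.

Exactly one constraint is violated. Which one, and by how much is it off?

Distance(J, K) = 17.8 — off by 6.20.

G = (0.00, 0.00) ✓; GA at -55.80° ✓; |GA| = 18.30 ✓; ∠GAB = 59.40° ✓; |AB| = 21.60 ✓; ∠ABW = 76.20° ✓; |BW| = 24.50 ✓; ∠BWV = 115.6° ✓; |WV| = 10.20 ✓; ∠WVJ = 109.2° ✓; |VJ| = 11.00 ✓; ∠VJK = 56.50° ✓; |JK| = 11.60 ✗.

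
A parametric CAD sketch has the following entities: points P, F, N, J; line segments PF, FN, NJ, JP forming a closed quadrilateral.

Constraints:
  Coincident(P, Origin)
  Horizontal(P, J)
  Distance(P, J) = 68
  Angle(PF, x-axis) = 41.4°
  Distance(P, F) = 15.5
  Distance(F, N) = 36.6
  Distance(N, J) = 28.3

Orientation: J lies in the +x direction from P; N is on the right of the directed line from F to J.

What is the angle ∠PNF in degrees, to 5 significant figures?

20.449°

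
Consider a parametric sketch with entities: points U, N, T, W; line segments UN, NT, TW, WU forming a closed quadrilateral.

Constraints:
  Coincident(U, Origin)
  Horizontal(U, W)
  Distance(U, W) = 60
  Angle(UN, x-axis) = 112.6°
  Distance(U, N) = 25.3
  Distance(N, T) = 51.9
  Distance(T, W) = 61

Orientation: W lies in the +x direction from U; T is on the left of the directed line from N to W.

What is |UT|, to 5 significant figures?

62.952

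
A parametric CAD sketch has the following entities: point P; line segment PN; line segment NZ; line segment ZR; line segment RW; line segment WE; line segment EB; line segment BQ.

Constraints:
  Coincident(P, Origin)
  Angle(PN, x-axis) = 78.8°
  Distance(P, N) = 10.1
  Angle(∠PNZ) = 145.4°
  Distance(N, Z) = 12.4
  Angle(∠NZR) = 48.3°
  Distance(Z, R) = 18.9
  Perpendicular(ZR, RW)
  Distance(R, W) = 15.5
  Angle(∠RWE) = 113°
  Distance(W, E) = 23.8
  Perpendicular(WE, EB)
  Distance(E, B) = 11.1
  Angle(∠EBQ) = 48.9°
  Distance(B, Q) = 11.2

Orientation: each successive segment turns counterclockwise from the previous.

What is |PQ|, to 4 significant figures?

16.09

WE ⟂ EB, so EB runs at 132.1°; with |EB| = 11.1, B = (13.36, 21.81). ∠EBQ = 48.9° gives BQ at -96.80° from the x-axis; with |BQ| = 11.2, Q = (12.03, 10.69). Then |PQ| = |Q − P| = 16.09.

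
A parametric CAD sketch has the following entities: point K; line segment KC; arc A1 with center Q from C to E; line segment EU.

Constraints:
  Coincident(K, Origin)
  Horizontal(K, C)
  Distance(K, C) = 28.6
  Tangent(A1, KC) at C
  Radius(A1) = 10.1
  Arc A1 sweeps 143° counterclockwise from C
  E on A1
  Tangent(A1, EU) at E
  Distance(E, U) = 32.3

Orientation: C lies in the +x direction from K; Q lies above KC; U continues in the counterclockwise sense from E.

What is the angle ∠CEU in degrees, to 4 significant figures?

108.5°

On A1, C sits at bearing -90° from Q; a 143° counterclockwise sweep puts E at bearing 53°, so E = Q + 10.1·(cos 53°, sin 53°) = (34.68, 18.17). The tangent condition forces QE to be normal to EU, so EU runs along (−sin 53°, cos 53°); with |EU| = 32.3, U = (8.882, 37.60). Then cos ∠CEU = EC·EU / (|EC||EU|), giving 108.5°.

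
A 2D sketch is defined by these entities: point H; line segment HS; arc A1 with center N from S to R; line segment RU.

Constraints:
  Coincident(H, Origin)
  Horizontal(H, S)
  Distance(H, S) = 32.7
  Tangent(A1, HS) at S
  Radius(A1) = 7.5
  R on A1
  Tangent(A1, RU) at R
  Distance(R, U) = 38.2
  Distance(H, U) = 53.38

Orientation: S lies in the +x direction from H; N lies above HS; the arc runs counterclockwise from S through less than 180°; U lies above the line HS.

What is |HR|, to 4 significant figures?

41.01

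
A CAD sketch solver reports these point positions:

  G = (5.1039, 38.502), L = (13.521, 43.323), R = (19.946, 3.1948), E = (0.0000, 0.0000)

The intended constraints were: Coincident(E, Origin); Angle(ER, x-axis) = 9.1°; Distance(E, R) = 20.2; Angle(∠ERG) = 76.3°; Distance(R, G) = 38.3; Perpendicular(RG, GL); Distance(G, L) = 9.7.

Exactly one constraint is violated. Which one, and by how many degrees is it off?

Perpendicular(RG, GL) — off by 7.00°.

E = (0.00, 0.00) ✓; ER at 9.100° ✓; |ER| = 20.20 ✓; ∠ERG = 76.30° ✓; |RG| = 38.30 ✓; ∠(RG, GL) = 83.00° ✗; |GL| = 9.700 ✓.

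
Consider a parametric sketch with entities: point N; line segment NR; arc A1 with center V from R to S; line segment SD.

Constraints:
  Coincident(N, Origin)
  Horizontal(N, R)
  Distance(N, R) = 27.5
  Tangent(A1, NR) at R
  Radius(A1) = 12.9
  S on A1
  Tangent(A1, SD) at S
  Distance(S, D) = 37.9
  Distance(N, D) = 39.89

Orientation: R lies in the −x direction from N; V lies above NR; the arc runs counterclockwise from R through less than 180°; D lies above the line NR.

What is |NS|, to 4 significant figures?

17.52

Checks: |NR| = 27.50 ✓; |VS| = 12.90 ✓; ∠(VS, SD) = 90.00° ✓; |SD| = 37.90 ✓; |ND| = 39.89 ✓.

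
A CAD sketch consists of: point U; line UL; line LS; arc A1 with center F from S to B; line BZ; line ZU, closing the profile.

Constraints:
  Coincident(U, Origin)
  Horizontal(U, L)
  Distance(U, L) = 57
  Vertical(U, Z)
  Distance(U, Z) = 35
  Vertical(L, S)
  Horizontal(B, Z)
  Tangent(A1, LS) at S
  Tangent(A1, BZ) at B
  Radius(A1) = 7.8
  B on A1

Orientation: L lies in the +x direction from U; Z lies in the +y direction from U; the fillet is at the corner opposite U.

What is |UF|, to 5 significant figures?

56.218

UZ is vertical with |UZ| = 35.0 and Z on the +y side, so Z = (0.0000, 35.000). The virtual corner opposite U is at (57.000, 35.000). The tangent condition forces FS to be normal to LS and since A1 is tangent to BZ there, FB ⟂ BZ, with radius 7.8, so the center F sits 7.8 in from both sides at F = (49.200, 27.200). Then |UF| = |F − U| = 56.218.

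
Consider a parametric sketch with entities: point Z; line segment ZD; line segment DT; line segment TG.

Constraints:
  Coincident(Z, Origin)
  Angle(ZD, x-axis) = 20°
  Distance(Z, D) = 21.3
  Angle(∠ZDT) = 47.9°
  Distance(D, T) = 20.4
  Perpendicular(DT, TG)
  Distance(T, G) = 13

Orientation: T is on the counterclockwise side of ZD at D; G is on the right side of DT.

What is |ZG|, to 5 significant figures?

29.447

∠ZDT = 47.9°, so DT runs at 20.0° + (180° − 47.9°) = 152.10° from the x-axis; with |DT| = 20.4, T = D + 20.4·(cos 152.10°, sin 152.10°) = (1.9866, 16.831). DT ⟂ TG; with |TG| = 13.0 on the right of DT, G = T + 13.0·(0.46793, 0.88377) = (8.0697, 28.320). Then |ZG| = |G − Z| = 29.447.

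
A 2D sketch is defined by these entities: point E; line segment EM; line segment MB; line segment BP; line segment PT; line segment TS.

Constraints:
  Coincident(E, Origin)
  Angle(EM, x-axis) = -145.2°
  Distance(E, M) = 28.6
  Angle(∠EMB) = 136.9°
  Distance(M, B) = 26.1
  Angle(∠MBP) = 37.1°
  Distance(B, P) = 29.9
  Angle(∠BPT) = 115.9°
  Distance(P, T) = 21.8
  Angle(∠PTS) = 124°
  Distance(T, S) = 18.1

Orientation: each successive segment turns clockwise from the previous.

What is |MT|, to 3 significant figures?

19.0

E is at the origin; EM runs at -145.2° with length 28.6, so M = (-23.5, -16.3). ∠EMB = 136.9° gives MB at 172° from the x-axis; with |MB| = 26.1, B = (-49.3, -12.6). ∠MBP = 37.1° gives BP at 28.8° from the x-axis; with |BP| = 29.9, P = (-23.1, 1.85). ∠BPT = 115.9° gives PT at -35.3° from the x-axis; with |PT| = 21.8, T = (-5.32, -10.7). Then |MT| = |T − M| = 19.0.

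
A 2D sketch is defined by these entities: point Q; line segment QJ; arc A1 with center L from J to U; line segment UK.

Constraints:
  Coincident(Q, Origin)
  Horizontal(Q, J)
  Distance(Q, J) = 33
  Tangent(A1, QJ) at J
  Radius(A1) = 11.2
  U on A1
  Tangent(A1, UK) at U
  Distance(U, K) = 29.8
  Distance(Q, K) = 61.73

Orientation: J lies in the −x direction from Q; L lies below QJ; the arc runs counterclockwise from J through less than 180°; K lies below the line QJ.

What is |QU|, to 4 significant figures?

45.25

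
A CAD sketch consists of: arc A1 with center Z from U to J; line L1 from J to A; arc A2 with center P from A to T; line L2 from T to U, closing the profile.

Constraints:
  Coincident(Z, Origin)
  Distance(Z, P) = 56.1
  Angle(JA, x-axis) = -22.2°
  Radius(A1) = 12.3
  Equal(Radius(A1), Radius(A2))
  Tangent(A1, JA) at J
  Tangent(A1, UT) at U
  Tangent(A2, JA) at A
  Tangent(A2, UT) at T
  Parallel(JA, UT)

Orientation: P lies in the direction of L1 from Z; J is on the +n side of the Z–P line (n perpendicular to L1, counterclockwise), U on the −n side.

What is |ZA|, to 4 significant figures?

57.43

The slot axis is L1's direction at -22.2°, so u = (cos -22.2°, sin -22.2°) = (0.9259, -0.3778) and n = (−sin -22.2°, cos -22.2°) = (0.3778, 0.9259). Z is at the origin and P lies 56.1 along u from Z, so P = 56.1·u = (51.94, -21.20). Tangency of A1 to both parallel lines with radius 12.3 puts J and U at Z ± 12.3·n: J = (4.647, 11.39), U = (-4.647, -11.39). Equal radii place A and T the same way about P: A = P + 12.3·n = (56.59, -9.809), T = P − 12.3·n = (47.29, -32.59). Then |ZA| = |A − Z| = 57.43.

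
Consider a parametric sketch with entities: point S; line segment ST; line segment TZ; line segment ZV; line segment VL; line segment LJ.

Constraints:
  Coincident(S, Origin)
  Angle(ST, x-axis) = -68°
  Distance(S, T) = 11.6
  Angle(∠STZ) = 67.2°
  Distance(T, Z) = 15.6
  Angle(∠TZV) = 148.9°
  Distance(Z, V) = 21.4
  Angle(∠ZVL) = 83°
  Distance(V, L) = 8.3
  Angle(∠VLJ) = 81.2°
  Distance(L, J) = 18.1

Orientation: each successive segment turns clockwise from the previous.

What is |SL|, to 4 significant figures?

25.27

S is at the origin; ST runs at -68.0° with length 11.6, so T = (4.345, -10.76). ∠STZ = 67.2° gives TZ at 179.2° from the x-axis; with |TZ| = 15.6, Z = (-11.25, -10.54). ∠TZV = 148.9° gives ZV at 148.1° from the x-axis; with |ZV| = 21.4, V = (-29.42, 0.7711). ∠ZVL = 83.0° gives VL at 51.10° from the x-axis; with |VL| = 8.3, L = (-24.21, 7.230). Then |SL| = |L − S| = 25.27.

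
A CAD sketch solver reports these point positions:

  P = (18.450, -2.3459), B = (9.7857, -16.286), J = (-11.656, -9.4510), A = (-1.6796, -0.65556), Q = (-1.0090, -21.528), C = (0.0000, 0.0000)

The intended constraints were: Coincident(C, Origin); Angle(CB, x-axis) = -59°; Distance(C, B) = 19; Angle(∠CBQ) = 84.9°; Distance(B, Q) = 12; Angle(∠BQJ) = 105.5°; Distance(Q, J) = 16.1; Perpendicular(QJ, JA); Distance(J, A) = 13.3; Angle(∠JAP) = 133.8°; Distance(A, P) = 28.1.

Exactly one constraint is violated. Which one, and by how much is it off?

Distance(A, P) = 28.1 — off by 7.90.

C = (0.00, 0.00) ✓; CB at -59.00° ✓; |CB| = 19.00 ✓; ∠CBQ = 84.90° ✓; |BQ| = 12.00 ✓; ∠BQJ = 105.5° ✓; |QJ| = 16.10 ✓; ∠(QJ, JA) = 90.00° ✓; |JA| = 13.30 ✓; ∠JAP = 133.8° ✓; |AP| = 20.20 ✗.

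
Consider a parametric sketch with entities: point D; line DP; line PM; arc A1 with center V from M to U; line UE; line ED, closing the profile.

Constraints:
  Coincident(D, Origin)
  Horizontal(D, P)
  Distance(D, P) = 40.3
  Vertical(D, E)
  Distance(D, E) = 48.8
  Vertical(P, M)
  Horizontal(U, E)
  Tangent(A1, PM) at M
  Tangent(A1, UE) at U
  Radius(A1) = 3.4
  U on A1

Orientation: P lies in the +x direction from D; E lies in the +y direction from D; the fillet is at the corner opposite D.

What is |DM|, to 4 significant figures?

60.71

The virtual corner opposite D is at (40.30, 48.80). A1 meets PM tangentially, so VM is at right angles to PM and A1 meets UE tangentially, so VU is at right angles to UE, with radius 3.4, so the center V sits 3.4 in from both sides at V = (36.90, 45.40). That places the tangent points at M = (40.30, 45.40) on PM and U = (36.90, 48.80) on UE. Then |DM| = |M − D| = 60.71.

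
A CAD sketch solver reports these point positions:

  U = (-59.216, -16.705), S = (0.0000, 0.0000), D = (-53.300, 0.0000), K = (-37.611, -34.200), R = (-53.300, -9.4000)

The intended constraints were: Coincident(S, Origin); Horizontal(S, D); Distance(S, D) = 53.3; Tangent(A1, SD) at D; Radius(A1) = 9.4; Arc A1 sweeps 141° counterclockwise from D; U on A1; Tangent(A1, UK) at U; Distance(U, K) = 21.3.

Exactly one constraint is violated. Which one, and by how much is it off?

Distance(U, K) = 21.3 — off by 6.50.

S = (0.00, 0.00) ✓; S.y = 0.00, D.y = 0.00 ✓; |SD| = 53.30 ✓; ∠(RD, DS) = 90.00° ✓; |RD| = 9.400 ✓; bearing(R→U) − bearing(R→D) = 141.0° ✓; |RU| = 9.400 ✓; ∠(RU, UK) = 90.00° ✓; |UK| = 27.80 ✗.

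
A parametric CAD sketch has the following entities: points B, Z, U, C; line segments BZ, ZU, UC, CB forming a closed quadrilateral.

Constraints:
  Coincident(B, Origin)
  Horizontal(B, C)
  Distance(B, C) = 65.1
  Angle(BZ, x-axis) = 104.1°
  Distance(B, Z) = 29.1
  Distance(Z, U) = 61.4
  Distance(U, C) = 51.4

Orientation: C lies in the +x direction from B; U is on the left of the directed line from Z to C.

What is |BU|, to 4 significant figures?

70.63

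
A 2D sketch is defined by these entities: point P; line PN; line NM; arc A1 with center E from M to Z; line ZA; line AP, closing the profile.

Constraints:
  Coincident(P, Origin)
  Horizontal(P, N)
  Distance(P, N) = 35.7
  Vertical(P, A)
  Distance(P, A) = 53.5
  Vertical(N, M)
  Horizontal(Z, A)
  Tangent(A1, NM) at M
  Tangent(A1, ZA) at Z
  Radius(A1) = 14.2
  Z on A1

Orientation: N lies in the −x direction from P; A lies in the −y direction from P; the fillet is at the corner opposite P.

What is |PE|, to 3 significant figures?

44.8

PA is vertical with |PA| = 53.5 and A on the −y side, so A = (0.00, -53.5). The virtual corner opposite P is at (-35.7, -53.5). The tangent condition forces EM to be normal to NM and A1 meets ZA tangentially, so EZ is at right angles to ZA, with radius 14.2, so the center E sits 14.2 in from both sides at E = (-21.5, -39.3). Then |PE| = |E − P| = 44.8.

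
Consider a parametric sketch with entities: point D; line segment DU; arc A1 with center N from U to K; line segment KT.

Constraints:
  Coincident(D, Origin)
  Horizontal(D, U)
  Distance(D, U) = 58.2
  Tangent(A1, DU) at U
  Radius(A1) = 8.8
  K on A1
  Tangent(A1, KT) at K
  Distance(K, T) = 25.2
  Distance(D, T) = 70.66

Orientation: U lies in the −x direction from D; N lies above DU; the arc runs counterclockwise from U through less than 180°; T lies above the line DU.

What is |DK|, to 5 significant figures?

51.829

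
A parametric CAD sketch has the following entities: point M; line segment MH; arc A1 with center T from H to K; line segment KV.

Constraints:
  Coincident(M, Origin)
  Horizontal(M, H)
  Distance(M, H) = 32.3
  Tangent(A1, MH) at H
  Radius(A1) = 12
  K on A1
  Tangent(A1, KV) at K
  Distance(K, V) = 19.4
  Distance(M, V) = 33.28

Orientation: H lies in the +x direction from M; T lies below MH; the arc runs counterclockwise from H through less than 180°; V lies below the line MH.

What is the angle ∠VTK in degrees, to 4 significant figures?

58.26°

Checks: |TK| = 12.00 ✓; ∠(TK, KV) = 90.00° ✓; |KV| = 19.40 ✓; |MV| = 33.28 ✓.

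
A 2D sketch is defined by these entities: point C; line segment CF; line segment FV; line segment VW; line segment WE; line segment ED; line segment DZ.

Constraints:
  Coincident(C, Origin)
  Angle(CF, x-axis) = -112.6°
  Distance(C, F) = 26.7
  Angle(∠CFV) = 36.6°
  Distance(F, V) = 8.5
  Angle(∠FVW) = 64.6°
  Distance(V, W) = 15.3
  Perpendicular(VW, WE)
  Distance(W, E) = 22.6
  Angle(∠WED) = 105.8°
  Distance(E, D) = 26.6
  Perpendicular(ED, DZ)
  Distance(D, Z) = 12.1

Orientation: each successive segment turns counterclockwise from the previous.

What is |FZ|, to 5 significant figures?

20.193

C is at the origin; CF runs at -112.6° with length 26.7, so F = (-10.261, -24.650). ∠CFV = 36.6° gives FV at 30.800° from the x-axis; with |FV| = 8.5, V = (-2.9595, -20.297). ∠FVW = 64.6° gives VW at 146.20° from the x-axis; with |VW| = 15.3, W = (-15.674, -11.786). The perpendicularity gives WE at right angles to VW, so WE runs at -123.80°; with |WE| = 22.6, E = (-28.246, -30.566). ∠WED = 105.8° gives ED at -49.600° from the x-axis; with |ED| = 26.6, D = (-11.006, -50.823). ED is perpendicular to DZ, so DZ runs at 40.400°; with |DZ| = 12.1, Z = (-1.7913, -42.981). Then |FZ| = |Z − F| = 20.193.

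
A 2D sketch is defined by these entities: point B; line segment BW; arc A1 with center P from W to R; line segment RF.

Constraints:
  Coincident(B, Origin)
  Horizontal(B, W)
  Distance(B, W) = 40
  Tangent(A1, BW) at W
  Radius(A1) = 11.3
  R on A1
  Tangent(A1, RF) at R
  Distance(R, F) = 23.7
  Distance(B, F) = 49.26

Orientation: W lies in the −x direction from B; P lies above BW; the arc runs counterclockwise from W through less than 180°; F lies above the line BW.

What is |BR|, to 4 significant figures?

31.77

Checks: |PW| = 11.30 ✓; |PR| = 11.30 ✓; ∠(PR, RF) = 90.00° ✓; |RF| = 23.70 ✓; |BF| = 49.26 ✓.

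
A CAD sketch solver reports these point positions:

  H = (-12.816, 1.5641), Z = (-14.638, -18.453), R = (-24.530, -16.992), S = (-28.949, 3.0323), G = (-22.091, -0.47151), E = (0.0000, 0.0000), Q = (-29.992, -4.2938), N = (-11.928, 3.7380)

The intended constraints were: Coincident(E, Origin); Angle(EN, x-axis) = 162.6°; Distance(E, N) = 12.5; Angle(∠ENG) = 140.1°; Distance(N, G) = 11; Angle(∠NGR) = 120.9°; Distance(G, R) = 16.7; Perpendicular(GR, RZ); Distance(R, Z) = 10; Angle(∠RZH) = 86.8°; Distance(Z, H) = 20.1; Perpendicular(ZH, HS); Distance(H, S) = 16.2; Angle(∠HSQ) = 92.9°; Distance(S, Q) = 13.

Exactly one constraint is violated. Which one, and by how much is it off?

Distance(S, Q) = 13 — off by 5.60.

E = (0.00, 0.00) ✓; EN at 162.6° ✓; |EN| = 12.50 ✓; ∠ENG = 140.1° ✓; |NG| = 11.00 ✓; ∠NGR = 120.9° ✓; |GR| = 16.70 ✓; ∠(GR, RZ) = 90.00° ✓; |RZ| = 9.999 ✓; ∠RZH = 86.80° ✓; |ZH| = 20.10 ✓; ∠(ZH, HS) = 90.00° ✓; |HS| = 16.20 ✓; ∠HSQ = 92.90° ✓; |SQ| = 7.400 ✗.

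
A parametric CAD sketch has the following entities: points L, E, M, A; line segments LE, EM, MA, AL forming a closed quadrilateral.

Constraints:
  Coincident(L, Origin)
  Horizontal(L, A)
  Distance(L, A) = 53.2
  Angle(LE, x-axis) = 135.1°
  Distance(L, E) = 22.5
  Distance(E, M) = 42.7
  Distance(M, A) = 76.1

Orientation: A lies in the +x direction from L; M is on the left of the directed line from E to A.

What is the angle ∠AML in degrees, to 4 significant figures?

44.35°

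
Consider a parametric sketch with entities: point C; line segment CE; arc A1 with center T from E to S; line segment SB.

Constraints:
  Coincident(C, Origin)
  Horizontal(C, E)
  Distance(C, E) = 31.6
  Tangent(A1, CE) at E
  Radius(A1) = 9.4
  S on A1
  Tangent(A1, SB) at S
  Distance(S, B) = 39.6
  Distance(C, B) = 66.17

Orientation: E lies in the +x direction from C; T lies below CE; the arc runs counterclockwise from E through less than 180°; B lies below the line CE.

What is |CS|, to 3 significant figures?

28.0

Checks: |TS| = 9.400 ✓; ∠(TS, SB) = 90.00° ✓; |SB| = 39.60 ✓; |CB| = 66.17 ✓.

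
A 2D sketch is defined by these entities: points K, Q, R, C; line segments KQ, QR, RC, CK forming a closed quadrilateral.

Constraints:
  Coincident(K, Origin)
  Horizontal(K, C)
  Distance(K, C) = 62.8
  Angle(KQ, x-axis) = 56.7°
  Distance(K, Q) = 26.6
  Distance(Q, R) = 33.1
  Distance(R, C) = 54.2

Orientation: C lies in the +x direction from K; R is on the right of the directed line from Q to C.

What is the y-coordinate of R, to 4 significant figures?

-10.49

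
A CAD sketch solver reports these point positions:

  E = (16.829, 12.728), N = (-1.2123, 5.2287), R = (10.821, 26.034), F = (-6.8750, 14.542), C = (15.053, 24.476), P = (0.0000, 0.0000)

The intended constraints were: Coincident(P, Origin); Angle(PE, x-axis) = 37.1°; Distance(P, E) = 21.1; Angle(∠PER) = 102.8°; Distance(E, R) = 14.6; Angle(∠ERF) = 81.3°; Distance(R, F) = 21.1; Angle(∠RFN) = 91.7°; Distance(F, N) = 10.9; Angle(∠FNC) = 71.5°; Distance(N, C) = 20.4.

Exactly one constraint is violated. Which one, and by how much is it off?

Distance(N, C) = 20.4 — off by 4.80.

P = (0.00, 0.00) ✓; PE at 37.10° ✓; |PE| = 21.10 ✓; ∠PER = 102.8° ✓; |ER| = 14.60 ✓; ∠ERF = 81.30° ✓; |RF| = 21.10 ✓; ∠RFN = 91.70° ✓; |FN| = 10.90 ✓; ∠FNC = 71.50° ✓; |NC| = 25.20 ✗.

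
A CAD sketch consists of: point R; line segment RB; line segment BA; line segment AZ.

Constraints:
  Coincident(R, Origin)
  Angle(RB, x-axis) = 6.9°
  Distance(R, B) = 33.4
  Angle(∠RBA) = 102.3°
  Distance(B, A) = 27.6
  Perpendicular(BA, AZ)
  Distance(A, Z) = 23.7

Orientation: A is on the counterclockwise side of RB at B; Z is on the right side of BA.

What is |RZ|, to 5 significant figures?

66.171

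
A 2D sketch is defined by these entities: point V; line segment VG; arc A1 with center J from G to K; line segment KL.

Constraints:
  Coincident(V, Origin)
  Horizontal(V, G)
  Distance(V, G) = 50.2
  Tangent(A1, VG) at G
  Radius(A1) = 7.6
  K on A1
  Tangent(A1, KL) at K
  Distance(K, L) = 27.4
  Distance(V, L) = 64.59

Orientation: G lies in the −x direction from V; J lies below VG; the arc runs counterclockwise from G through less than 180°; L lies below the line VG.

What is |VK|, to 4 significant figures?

58.37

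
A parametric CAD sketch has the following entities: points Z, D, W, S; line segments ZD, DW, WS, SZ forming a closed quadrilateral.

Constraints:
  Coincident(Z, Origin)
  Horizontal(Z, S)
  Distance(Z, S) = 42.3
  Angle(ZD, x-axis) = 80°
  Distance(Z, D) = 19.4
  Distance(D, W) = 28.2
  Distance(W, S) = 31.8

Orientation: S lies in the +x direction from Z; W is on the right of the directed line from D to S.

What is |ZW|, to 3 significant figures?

13.9

Checks: |DW| = 28.20 ✓; |WS| = 31.80 ✓.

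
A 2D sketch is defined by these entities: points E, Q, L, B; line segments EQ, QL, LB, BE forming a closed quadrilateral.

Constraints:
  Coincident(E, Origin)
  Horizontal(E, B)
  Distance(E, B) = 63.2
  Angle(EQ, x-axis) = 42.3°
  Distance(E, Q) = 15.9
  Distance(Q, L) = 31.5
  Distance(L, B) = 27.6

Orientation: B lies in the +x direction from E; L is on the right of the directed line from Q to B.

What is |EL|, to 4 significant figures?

37.80

Checks: |QL| = 31.50 ✓; |LB| = 27.60 ✓.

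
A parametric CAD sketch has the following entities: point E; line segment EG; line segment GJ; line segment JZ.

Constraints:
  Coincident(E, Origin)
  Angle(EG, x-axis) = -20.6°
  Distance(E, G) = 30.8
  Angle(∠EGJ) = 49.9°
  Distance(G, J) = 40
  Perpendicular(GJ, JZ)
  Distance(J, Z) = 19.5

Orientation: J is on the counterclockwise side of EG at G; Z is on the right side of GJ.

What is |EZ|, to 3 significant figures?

47.5

E is at the origin; EG runs at -20.6° with length 30.8, so G = 30.8·(cos -20.6°, sin -20.6°) = (28.8, -10.8). ∠EGJ = 49.9°, so GJ runs at -20.6° + (180° − 49.9°) = 110° from the x-axis; with |GJ| = 40.0, J = G + 40.0·(cos 110°, sin 110°) = (15.5, 26.9). GJ is perpendicular to JZ; with |JZ| = 19.5 on the right of GJ, Z = J + 19.5·(0.943, 0.334) = (33.9, 33.4). Then |EZ| = |Z − E| = 47.5.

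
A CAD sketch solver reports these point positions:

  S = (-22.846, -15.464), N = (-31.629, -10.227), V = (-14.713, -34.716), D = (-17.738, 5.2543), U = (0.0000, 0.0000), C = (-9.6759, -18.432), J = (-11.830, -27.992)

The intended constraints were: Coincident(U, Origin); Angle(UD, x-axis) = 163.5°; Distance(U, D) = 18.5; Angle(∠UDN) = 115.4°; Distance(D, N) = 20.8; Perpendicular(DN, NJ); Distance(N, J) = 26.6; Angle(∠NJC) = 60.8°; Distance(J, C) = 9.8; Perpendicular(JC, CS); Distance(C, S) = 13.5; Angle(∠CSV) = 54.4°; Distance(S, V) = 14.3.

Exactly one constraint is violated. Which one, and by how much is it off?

Distance(S, V) = 14.3 — off by 6.60.

U = (0.00, 0.00) ✓; UD at 163.5° ✓; |UD| = 18.50 ✓; ∠UDN = 115.4° ✓; |DN| = 20.80 ✓; ∠(DN, NJ) = 90.00° ✓; |NJ| = 26.60 ✓; ∠NJC = 60.80° ✓; |JC| = 9.800 ✓; ∠(JC, CS) = 90.00° ✓; |CS| = 13.50 ✓; ∠CSV = 54.40° ✓; |SV| = 20.90 ✗.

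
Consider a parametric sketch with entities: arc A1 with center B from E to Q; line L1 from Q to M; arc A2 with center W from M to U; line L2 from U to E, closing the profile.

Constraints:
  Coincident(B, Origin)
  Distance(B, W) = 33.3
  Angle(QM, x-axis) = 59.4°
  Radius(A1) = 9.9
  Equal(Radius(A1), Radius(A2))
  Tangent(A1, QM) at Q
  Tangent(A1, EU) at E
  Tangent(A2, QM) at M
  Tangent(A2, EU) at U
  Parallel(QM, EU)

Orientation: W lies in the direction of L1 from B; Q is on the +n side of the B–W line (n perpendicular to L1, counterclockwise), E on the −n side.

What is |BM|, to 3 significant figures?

34.7

The slot axis is L1's direction at 59.4°, so u = (cos 59.4°, sin 59.4°) = (0.509, 0.861) and n = (−sin 59.4°, cos 59.4°) = (-0.861, 0.509). B is at the origin and W lies 33.3 along u from B, so W = 33.3·u = (17.0, 28.7). Tangency of A1 to both parallel lines with radius 9.9 puts Q and E at B ± 9.9·n: Q = (-8.52, 5.04), E = (8.52, -5.04). Equal radii place M and U the same way about W: M = W + 9.9·n = (8.43, 33.7), U = W − 9.9·n = (25.5, 23.6). Then |BM| = |M − B| = 34.7.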